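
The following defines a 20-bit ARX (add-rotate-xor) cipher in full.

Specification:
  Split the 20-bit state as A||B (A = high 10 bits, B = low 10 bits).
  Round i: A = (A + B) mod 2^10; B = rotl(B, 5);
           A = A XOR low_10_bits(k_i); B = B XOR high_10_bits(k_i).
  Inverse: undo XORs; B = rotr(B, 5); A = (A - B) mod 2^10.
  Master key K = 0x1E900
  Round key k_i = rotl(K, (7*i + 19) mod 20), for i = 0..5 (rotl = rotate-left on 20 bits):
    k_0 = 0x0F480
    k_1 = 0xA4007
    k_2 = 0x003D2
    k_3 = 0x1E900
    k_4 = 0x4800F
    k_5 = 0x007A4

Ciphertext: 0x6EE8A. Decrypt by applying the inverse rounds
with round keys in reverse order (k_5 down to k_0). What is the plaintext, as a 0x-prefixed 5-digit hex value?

0xE6BC9

s_0 = ciphertext = 0x6EE8A
s_1 = InvRound(s_0, k_5) = 0x2AD74
s_2 = InvRound(s_1, k_4) = 0x88A82
s_3 = InvRound(s_2, k_3) = 0x02F17
s_4 = InvRound(s_3, k_2) = 0x386F8
s_5 = InvRound(s_4, k_1) = 0xF8D03
s_6 = InvRound(s_5, k_0) = 0xE6BC9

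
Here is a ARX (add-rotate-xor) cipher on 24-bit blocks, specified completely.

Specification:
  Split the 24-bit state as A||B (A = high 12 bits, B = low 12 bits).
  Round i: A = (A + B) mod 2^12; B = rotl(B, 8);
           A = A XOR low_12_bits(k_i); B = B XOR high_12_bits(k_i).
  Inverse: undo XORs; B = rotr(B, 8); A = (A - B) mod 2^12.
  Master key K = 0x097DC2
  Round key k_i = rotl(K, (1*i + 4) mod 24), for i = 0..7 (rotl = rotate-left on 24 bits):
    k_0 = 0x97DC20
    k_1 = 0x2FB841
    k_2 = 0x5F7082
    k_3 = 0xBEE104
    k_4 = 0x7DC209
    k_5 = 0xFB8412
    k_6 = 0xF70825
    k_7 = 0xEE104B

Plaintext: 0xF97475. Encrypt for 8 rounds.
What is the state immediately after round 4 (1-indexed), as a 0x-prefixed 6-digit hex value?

s_0 = plaintext = 0xF97475
s_1 = Round(s_0, k_0) = 0x82CC3A
s_2 = Round(s_1, k_1) = 0xC27838
s_3 = Round(s_2, k_2) = 0x4DDD74
s_4 = Round(s_3, k_3) = 0x355F39
s_5 = Round(s_4, k_4) = 0x087E2F
s_6 = Round(s_5, k_5) = 0xAA405A
s_7 = Round(s_6, k_6) = 0x2DB575
s_8 = Round(s_7, k_7) = 0x81BBB6

0x355F39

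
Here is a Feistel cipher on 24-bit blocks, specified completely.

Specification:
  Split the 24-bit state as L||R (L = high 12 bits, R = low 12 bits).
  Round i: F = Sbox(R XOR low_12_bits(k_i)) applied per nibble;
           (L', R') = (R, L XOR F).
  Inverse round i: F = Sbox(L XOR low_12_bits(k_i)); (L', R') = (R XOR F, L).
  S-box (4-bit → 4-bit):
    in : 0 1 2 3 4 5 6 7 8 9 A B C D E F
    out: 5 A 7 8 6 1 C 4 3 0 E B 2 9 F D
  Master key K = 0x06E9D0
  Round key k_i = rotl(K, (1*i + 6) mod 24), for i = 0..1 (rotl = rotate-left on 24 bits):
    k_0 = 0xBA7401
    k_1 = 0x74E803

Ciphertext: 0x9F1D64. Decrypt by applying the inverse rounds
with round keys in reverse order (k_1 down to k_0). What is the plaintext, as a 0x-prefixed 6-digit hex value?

s_0 = ciphertext = 0x9F1D64
s_1 = InvRound(s_0, k_1) = 0x7B39F1
s_2 = InvRound(s_1, k_0) = 0x1467B3

0x1467B3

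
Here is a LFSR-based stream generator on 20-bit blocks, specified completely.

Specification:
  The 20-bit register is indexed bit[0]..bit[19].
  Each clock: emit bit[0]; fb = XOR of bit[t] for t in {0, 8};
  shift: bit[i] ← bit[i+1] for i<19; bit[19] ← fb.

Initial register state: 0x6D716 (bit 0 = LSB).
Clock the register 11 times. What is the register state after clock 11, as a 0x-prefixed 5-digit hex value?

reg_0 = 0x6D716
clock 1: out=0, reg = 0xB6B8B
clock 2: out=1, reg = 0x5B5C5
clock 3: out=1, reg = 0x2DAE2
clock 4: out=0, reg = 0x16D71
clock 5: out=1, reg = 0x0B6B8
clock 6: out=0, reg = 0x05B5C
clock 7: out=0, reg = 0x82DAE
clock 8: out=0, reg = 0xC16D7
clock 9: out=1, reg = 0xE0B6B
clock 10: out=1, reg = 0x705B5
clock 11: out=1, reg = 0x382DA

0x382DA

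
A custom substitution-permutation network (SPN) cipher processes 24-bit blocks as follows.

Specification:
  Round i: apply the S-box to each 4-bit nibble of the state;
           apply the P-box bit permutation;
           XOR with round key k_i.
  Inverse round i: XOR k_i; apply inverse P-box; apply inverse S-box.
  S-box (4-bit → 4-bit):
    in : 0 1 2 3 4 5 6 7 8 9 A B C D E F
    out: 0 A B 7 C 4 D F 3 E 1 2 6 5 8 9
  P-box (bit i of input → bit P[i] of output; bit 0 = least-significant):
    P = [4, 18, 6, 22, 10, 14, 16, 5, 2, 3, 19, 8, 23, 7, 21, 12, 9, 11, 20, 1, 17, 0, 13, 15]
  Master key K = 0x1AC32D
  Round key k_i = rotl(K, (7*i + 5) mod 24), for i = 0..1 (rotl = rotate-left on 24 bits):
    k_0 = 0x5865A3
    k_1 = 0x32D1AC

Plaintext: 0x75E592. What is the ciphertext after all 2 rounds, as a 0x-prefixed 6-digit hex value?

0x4F8B1E

s_0 = plaintext = 0x75E592
s_1 = Round(s_0, k_0) = 0x079592
s_2 = Round(s_1, k_1) = 0x4F8B1E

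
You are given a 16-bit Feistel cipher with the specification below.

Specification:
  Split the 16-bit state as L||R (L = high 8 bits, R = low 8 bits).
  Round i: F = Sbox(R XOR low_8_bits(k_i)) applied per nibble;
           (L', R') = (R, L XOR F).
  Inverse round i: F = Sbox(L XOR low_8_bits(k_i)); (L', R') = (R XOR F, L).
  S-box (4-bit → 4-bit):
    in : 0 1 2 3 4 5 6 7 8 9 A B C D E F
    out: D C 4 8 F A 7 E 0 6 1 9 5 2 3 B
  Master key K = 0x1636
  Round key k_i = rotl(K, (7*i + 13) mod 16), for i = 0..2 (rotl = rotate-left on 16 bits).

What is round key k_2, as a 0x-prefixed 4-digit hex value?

K = 0x1636
k_0 = rotl(K, (7*0+13) mod 16) = rotl(K, 13) = 0xC2C6
k_1 = rotl(K, (7*1+13) mod 16) = rotl(K, 4) = 0x6361
k_2 = rotl(K, (7*2+13) mod 16) = rotl(K, 11) = 0xB0B1

0xB0B1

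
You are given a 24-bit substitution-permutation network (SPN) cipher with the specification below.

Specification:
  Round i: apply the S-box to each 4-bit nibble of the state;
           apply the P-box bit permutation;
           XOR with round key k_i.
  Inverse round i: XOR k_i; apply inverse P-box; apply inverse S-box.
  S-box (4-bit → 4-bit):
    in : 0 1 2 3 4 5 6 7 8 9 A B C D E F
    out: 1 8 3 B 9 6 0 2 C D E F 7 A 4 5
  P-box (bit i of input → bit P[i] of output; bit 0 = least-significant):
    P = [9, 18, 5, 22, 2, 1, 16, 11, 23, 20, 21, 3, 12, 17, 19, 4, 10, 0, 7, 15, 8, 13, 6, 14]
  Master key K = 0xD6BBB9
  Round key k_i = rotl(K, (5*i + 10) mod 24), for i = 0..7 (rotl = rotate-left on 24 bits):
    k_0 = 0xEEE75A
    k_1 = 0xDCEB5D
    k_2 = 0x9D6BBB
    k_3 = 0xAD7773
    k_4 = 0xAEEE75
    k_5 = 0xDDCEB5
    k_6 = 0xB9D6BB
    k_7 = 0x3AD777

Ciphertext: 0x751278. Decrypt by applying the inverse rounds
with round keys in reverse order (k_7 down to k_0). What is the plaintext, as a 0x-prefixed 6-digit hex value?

s_0 = ciphertext = 0x751278
s_1 = InvRound(s_0, k_7) = 0x4351CD
s_2 = InvRound(s_1, k_6) = 0xF4AC29
s_3 = InvRound(s_2, k_5) = 0xDE88F0
s_4 = InvRound(s_3, k_4) = 0xDC6504
s_5 = InvRound(s_4, k_3) = 0xE745C9
s_6 = InvRound(s_5, k_2) = 0x50A5D9
s_7 = InvRound(s_6, k_1) = 0x1FE042
s_8 = InvRound(s_7, k_0) = 0x001BE4

0x001BE4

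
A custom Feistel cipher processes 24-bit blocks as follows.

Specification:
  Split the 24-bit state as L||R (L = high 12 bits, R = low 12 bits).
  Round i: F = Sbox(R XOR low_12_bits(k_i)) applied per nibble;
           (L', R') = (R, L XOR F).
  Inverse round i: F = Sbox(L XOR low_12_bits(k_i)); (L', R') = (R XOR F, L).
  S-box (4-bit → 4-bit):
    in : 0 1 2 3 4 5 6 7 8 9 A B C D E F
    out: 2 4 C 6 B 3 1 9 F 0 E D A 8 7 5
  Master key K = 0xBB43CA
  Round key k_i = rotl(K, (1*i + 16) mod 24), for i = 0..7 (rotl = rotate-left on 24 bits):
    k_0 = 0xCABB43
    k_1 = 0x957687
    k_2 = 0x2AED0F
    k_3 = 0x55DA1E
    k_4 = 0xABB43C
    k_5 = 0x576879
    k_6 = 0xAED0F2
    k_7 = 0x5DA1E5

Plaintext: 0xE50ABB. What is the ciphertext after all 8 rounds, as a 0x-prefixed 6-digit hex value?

0xEED328

s_0 = plaintext = 0xE50ABB
s_1 = Round(s_0, k_0) = 0xABBA0F
s_2 = Round(s_1, k_1) = 0xA0F044
s_3 = Round(s_2, k_2) = 0x0442B2
s_4 = Round(s_3, k_3) = 0x2B2FAE
s_5 = Round(s_4, k_4) = 0xFAEFBE
s_6 = Round(s_5, k_5) = 0xFBE607
s_7 = Round(s_6, k_6) = 0x607EED
s_8 = Round(s_7, k_7) = 0xEED328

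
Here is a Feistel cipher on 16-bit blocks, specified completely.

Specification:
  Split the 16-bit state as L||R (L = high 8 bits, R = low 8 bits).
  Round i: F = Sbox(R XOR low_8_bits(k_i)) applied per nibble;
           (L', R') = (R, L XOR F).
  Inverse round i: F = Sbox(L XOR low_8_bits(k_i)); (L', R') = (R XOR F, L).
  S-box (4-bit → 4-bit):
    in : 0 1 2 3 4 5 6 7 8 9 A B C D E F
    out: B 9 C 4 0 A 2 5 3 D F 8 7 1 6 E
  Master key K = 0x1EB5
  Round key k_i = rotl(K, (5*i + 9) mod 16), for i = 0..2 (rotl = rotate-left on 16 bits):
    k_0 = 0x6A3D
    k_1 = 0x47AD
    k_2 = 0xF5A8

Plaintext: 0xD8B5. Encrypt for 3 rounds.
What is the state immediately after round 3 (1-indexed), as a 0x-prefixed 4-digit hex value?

0xB775

s_0 = plaintext = 0xD8B5
s_1 = Round(s_0, k_0) = 0xB5EB
s_2 = Round(s_1, k_1) = 0xEBB7
s_3 = Round(s_2, k_2) = 0xB775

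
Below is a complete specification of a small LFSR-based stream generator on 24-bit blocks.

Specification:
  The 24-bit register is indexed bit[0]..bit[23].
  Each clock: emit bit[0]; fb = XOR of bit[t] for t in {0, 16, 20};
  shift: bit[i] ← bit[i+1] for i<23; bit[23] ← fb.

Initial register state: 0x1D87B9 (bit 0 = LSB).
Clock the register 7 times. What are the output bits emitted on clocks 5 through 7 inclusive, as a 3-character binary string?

reg_0 = 0x1D87B9
clock 1: out=1, reg = 0x8EC3DC
clock 2: out=0, reg = 0x4761EE
clock 3: out=0, reg = 0xA3B0F7
clock 4: out=1, reg = 0x51D87B
clock 5: out=1, reg = 0xA8EC3D
clock 6: out=1, reg = 0xD4761E
clock 7: out=0, reg = 0xEA3B0F

110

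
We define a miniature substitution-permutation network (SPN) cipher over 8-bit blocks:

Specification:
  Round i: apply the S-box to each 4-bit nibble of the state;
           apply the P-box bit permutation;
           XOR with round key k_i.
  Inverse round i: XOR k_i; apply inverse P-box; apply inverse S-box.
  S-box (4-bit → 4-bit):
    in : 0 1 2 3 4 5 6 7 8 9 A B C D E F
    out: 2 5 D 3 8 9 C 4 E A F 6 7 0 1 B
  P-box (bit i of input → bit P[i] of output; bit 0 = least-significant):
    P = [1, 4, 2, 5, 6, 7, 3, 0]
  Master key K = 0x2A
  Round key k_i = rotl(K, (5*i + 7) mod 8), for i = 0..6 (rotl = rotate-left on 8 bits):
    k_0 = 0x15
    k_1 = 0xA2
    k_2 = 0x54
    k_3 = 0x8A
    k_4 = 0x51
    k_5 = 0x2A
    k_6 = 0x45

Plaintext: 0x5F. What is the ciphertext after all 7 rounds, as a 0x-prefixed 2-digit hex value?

s_0 = plaintext = 0x5F
s_1 = Round(s_0, k_0) = 0x66
s_2 = Round(s_1, k_1) = 0x8F
s_3 = Round(s_2, k_2) = 0xEF
s_4 = Round(s_3, k_3) = 0xF8
s_5 = Round(s_4, k_4) = 0xA4
s_6 = Round(s_5, k_5) = 0xC3
s_7 = Round(s_6, k_6) = 0x9F

0x9F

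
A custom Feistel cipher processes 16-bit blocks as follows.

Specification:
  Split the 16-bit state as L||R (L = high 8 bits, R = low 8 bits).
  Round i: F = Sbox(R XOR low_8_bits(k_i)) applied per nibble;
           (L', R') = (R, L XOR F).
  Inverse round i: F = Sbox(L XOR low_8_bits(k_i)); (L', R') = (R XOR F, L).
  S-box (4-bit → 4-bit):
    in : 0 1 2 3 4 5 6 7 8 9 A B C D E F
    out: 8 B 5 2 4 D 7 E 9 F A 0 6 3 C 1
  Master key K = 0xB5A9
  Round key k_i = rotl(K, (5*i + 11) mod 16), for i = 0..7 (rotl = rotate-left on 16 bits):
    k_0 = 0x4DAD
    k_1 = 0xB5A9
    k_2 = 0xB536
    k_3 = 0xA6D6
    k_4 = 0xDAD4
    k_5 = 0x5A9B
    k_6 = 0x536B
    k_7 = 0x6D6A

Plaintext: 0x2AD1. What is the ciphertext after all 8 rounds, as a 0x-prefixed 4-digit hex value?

0x9BD2

s_0 = plaintext = 0x2AD1
s_1 = Round(s_0, k_0) = 0xD1CC
s_2 = Round(s_1, k_1) = 0xCCAC
s_3 = Round(s_2, k_2) = 0xAC36
s_4 = Round(s_3, k_3) = 0x3664
s_5 = Round(s_4, k_4) = 0x643E
s_6 = Round(s_5, k_5) = 0x3EC9
s_7 = Round(s_6, k_6) = 0xC99B
s_8 = Round(s_7, k_7) = 0x9BD2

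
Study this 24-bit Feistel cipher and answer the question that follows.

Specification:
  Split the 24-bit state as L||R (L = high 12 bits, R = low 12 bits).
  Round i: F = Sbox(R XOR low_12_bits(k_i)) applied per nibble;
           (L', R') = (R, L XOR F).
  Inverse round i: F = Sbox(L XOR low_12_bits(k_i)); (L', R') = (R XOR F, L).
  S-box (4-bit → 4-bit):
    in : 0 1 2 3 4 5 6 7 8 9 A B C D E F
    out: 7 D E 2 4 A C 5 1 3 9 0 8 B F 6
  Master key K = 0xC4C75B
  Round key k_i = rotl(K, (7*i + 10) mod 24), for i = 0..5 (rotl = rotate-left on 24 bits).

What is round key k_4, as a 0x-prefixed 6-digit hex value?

0xD6F131

K = 0xC4C75B
k_0 = rotl(K, (7*0+10) mod 24) = rotl(K, 10) = 0x1D6F13
k_1 = rotl(K, (7*1+10) mod 24) = rotl(K, 17) = 0xB7898E
k_2 = rotl(K, (7*2+10) mod 24) = rotl(K, 0) = 0xC4C75B
k_3 = rotl(K, (7*3+10) mod 24) = rotl(K, 7) = 0x63ADE2
k_4 = rotl(K, (7*4+10) mod 24) = rotl(K, 14) = 0xD6F131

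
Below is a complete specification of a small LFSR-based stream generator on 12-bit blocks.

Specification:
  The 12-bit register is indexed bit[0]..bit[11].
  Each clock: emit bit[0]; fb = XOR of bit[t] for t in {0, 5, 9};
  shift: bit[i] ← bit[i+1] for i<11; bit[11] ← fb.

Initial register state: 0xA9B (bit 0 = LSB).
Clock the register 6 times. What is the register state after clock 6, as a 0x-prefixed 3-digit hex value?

reg_0 = 0xA9B
clock 1: out=1, reg = 0x54D
clock 2: out=1, reg = 0xAA6
clock 3: out=0, reg = 0x553
clock 4: out=1, reg = 0xAA9
clock 5: out=1, reg = 0xD54
clock 6: out=0, reg = 0x6AA

0x6AA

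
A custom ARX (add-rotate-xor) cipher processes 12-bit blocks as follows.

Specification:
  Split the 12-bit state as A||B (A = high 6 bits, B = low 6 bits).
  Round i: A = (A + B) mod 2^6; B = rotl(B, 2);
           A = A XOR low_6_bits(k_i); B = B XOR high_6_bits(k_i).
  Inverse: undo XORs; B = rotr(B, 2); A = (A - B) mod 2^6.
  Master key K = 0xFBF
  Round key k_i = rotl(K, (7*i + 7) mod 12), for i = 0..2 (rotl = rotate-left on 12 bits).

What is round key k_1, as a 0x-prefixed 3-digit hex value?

0xEFF

K = 0xFBF
k_0 = rotl(K, (7*0+7) mod 12) = rotl(K, 7) = 0xFFD
k_1 = rotl(K, (7*1+7) mod 12) = rotl(K, 2) = 0xEFF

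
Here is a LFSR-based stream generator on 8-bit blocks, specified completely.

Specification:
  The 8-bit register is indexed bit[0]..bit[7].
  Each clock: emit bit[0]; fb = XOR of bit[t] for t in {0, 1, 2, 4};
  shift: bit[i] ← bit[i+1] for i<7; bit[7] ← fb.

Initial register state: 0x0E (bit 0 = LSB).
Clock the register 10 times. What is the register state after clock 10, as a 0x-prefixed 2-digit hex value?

reg_0 = 0x0E
clock 1: out=0, reg = 0x07
clock 2: out=1, reg = 0x83
clock 3: out=1, reg = 0x41
clock 4: out=1, reg = 0xA0
clock 5: out=0, reg = 0x50
clock 6: out=0, reg = 0xA8
clock 7: out=0, reg = 0x54
clock 8: out=0, reg = 0x2A
clock 9: out=0, reg = 0x95
clock 10: out=1, reg = 0xCA

0xCA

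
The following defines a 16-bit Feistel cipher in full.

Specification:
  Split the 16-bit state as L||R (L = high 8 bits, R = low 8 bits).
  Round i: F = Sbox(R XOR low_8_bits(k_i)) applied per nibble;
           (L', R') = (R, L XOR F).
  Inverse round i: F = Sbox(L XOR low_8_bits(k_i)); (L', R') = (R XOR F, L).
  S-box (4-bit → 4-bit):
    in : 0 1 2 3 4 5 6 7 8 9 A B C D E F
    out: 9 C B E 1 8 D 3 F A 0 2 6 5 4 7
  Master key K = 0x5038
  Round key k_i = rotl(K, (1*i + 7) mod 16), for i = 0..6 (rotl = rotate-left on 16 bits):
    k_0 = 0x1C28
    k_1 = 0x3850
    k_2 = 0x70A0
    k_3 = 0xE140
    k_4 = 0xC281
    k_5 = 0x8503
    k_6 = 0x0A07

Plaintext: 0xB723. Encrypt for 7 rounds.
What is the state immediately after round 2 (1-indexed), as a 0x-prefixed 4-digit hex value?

0x251B

s_0 = plaintext = 0xB723
s_1 = Round(s_0, k_0) = 0x2325
s_2 = Round(s_1, k_1) = 0x251B
s_3 = Round(s_2, k_2) = 0x1B07
s_4 = Round(s_3, k_3) = 0x0708
s_5 = Round(s_4, k_4) = 0x08FD
s_6 = Round(s_5, k_5) = 0xFD7C
s_7 = Round(s_6, k_6) = 0x7CCF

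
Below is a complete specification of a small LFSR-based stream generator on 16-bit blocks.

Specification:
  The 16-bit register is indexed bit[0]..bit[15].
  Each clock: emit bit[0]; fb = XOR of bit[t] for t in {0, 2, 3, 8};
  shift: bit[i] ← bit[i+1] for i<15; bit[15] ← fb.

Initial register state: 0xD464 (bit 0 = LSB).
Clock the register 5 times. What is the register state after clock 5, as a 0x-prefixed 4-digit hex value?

0x2EA3

reg_0 = 0xD464
clock 1: out=0, reg = 0xEA32
clock 2: out=0, reg = 0x7519
clock 3: out=1, reg = 0xBA8C
clock 4: out=0, reg = 0x5D46
clock 5: out=0, reg = 0x2EA3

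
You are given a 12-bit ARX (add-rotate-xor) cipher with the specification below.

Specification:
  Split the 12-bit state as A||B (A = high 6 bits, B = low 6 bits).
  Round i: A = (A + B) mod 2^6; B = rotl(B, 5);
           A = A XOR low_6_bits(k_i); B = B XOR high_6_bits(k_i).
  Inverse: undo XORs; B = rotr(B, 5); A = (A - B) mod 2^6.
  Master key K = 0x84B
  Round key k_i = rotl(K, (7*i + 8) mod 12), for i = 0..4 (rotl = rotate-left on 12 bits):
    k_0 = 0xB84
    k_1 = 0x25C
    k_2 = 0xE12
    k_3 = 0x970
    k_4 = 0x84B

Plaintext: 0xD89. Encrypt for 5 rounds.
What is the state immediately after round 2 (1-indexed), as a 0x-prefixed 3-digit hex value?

0x64C

s_0 = plaintext = 0xD89
s_1 = Round(s_0, k_0) = 0xECA
s_2 = Round(s_1, k_1) = 0x64C
s_3 = Round(s_2, k_2) = 0xDFE
s_4 = Round(s_3, k_3) = 0x17A
s_5 = Round(s_4, k_4) = 0xD3C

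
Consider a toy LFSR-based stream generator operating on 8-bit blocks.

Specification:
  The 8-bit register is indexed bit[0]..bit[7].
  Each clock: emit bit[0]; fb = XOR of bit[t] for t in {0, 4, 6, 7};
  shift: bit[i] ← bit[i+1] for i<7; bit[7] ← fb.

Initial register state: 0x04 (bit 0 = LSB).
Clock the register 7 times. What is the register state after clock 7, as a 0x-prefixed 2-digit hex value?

0x58

reg_0 = 0x04
clock 1: out=0, reg = 0x02
clock 2: out=0, reg = 0x01
clock 3: out=1, reg = 0x80
clock 4: out=0, reg = 0xC0
clock 5: out=0, reg = 0x60
clock 6: out=0, reg = 0xB0
clock 7: out=0, reg = 0x58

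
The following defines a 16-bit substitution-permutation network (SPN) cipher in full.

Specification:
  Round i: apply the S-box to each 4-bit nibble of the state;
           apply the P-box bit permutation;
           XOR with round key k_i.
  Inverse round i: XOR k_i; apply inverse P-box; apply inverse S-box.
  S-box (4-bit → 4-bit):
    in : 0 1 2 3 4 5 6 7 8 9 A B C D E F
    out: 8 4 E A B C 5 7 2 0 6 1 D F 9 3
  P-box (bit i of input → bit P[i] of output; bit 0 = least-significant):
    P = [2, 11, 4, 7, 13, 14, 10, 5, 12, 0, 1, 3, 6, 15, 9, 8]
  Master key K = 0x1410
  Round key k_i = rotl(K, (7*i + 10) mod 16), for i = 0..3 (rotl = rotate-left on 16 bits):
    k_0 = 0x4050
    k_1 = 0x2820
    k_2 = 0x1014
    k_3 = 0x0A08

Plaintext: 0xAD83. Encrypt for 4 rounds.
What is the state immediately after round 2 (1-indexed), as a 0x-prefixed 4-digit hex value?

s_0 = plaintext = 0xAD83
s_1 = Round(s_0, k_0) = 0x9ADB
s_2 = Round(s_1, k_1) = 0x4C07
s_3 = Round(s_2, k_2) = 0x896A
s_4 = Round(s_3, k_3) = 0xA618

0x4C07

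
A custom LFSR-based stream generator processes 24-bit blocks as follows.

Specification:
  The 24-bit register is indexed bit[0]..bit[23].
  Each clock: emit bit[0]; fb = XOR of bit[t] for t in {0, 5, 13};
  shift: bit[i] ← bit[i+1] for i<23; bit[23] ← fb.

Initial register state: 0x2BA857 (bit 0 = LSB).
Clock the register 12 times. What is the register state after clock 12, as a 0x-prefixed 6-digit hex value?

0x4482BA

reg_0 = 0x2BA857
clock 1: out=1, reg = 0x15D42B
clock 2: out=1, reg = 0x0AEA15
clock 3: out=1, reg = 0x05750A
clock 4: out=0, reg = 0x82BA85
clock 5: out=1, reg = 0x415D42
clock 6: out=0, reg = 0x20AEA1
clock 7: out=1, reg = 0x905750
clock 8: out=0, reg = 0x482BA8
clock 9: out=0, reg = 0x2415D4
clock 10: out=0, reg = 0x120AEA
clock 11: out=0, reg = 0x890575
clock 12: out=1, reg = 0x4482BA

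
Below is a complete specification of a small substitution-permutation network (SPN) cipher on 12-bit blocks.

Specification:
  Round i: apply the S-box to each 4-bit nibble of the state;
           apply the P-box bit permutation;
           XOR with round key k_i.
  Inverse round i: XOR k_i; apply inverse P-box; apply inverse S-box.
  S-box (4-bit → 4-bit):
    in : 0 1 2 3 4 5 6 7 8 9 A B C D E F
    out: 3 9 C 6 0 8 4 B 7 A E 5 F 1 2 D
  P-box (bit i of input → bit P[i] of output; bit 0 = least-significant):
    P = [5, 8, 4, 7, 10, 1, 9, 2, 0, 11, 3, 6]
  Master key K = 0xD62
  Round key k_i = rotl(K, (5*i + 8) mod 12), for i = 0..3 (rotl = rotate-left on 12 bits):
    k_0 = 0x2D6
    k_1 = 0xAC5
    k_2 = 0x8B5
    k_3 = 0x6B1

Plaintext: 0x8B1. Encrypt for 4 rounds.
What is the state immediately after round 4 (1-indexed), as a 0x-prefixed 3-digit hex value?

s_0 = plaintext = 0x8B1
s_1 = Round(s_0, k_0) = 0xC7F
s_2 = Round(s_1, k_1) = 0x63A
s_3 = Round(s_2, k_2) = 0xB2F
s_4 = Round(s_3, k_3) = 0x40C

0x40C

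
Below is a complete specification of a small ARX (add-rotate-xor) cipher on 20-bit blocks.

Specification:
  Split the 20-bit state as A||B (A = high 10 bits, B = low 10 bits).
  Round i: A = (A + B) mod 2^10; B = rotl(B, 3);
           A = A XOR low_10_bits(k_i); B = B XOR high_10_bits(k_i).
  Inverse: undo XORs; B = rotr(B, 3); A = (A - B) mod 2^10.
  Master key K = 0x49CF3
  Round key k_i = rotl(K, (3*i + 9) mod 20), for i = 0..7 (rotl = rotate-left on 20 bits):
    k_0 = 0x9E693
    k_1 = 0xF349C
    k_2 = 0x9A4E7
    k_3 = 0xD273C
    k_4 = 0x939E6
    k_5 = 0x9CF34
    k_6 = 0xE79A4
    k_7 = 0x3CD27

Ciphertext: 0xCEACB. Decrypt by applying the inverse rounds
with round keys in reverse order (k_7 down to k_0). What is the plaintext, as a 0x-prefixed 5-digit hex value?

0xBBAE1

s_0 = ciphertext = 0xCEACB
s_1 = InvRound(s_0, k_7) = 0x75847
s_2 = InvRound(s_1, k_6) = 0xDDCFB
s_3 = InvRound(s_2, k_5) = 0xFC851
s_4 = InvRound(s_3, k_4) = 0x947C3
s_5 = InvRound(s_4, k_3) = 0x17111
s_6 = InvRound(s_5, k_2) = 0x1306F
s_7 = InvRound(s_6, k_1) = 0xD7174
s_8 = InvRound(s_7, k_0) = 0xBBAE1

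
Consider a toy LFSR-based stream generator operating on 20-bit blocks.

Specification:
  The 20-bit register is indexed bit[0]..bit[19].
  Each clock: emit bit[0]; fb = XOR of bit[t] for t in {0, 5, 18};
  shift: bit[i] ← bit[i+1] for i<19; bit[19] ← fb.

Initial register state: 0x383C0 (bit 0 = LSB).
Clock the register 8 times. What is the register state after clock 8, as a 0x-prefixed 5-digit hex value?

reg_0 = 0x383C0
clock 1: out=0, reg = 0x1C1E0
clock 2: out=0, reg = 0x8E0F0
clock 3: out=0, reg = 0xC7078
clock 4: out=0, reg = 0x6383C
clock 5: out=0, reg = 0x31C1E
clock 6: out=0, reg = 0x18E0F
clock 7: out=1, reg = 0x8C707
clock 8: out=1, reg = 0xC6383

0xC6383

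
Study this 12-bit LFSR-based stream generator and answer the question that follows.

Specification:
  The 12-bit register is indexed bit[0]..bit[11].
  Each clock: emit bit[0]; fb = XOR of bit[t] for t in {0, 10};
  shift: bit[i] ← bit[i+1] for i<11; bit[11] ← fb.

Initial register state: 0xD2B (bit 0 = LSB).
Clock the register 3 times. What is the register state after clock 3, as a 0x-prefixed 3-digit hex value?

reg_0 = 0xD2B
clock 1: out=1, reg = 0x695
clock 2: out=1, reg = 0x34A
clock 3: out=0, reg = 0x1A5

0x1A5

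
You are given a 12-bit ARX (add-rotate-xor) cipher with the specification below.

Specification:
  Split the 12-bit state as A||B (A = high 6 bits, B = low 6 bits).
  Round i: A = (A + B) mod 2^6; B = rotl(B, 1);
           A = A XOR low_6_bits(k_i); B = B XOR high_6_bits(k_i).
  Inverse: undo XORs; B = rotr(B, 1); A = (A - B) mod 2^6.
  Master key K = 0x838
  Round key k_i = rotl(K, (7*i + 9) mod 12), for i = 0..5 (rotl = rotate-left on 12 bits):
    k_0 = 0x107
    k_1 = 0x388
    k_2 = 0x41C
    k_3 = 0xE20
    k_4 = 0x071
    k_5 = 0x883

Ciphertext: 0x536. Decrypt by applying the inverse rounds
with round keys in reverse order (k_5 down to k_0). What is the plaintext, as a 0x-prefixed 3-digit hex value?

0xED6

s_0 = ciphertext = 0x536
s_1 = InvRound(s_0, k_5) = 0x34A
s_2 = InvRound(s_1, k_4) = 0x5E5
s_3 = InvRound(s_2, k_3) = 0x26E
s_4 = InvRound(s_3, k_2) = 0xD9F
s_5 = InvRound(s_4, k_1) = 0x5A8
s_6 = InvRound(s_5, k_0) = 0xED6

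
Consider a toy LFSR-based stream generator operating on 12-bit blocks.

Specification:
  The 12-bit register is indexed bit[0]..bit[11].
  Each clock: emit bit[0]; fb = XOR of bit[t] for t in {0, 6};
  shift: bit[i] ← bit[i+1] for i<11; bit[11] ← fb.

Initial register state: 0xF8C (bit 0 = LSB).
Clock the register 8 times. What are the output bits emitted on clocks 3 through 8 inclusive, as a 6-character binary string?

reg_0 = 0xF8C
clock 1: out=0, reg = 0x7C6
clock 2: out=0, reg = 0xBE3
clock 3: out=1, reg = 0x5F1
clock 4: out=1, reg = 0x2F8
clock 5: out=0, reg = 0x97C
clock 6: out=0, reg = 0xCBE
clock 7: out=0, reg = 0x65F
clock 8: out=1, reg = 0x32F

110001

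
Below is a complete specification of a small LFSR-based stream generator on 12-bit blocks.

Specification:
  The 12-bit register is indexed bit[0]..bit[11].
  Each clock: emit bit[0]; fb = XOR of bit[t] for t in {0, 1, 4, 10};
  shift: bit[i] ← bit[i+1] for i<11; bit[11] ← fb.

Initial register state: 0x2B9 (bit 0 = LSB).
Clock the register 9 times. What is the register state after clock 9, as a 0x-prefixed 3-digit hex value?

0xCB1

reg_0 = 0x2B9
clock 1: out=1, reg = 0x15C
clock 2: out=0, reg = 0x8AE
clock 3: out=0, reg = 0xC57
clock 4: out=1, reg = 0x62B
clock 5: out=1, reg = 0xB15
clock 6: out=1, reg = 0x58A
clock 7: out=0, reg = 0x2C5
clock 8: out=1, reg = 0x962
clock 9: out=0, reg = 0xCB1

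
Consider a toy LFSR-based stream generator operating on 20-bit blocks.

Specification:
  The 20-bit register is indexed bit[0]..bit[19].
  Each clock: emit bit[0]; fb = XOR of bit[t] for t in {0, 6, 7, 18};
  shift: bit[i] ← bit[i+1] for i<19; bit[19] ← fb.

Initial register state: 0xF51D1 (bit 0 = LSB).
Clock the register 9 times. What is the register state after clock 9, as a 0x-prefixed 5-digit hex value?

0x077A8

reg_0 = 0xF51D1
clock 1: out=1, reg = 0x7A8E8
clock 2: out=0, reg = 0xBD474
clock 3: out=0, reg = 0xDEA3A
clock 4: out=0, reg = 0xEF51D
clock 5: out=1, reg = 0x77A8E
clock 6: out=0, reg = 0x3BD47
clock 7: out=1, reg = 0x1DEA3
clock 8: out=1, reg = 0x0EF51
clock 9: out=1, reg = 0x077A8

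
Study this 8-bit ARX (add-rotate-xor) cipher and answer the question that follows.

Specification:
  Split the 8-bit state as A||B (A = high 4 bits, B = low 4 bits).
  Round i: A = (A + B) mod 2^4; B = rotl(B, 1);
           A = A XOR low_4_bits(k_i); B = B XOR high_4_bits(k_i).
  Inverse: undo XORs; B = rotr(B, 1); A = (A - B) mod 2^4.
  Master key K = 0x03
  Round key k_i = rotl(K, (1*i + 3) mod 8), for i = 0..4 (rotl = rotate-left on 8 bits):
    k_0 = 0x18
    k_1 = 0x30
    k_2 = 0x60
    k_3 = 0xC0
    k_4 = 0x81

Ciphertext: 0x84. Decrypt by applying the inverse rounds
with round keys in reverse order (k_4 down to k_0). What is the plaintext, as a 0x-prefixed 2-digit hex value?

0x62

s_0 = ciphertext = 0x84
s_1 = InvRound(s_0, k_4) = 0x36
s_2 = InvRound(s_1, k_3) = 0xE5
s_3 = InvRound(s_2, k_2) = 0x59
s_4 = InvRound(s_3, k_1) = 0x05
s_5 = InvRound(s_4, k_0) = 0x62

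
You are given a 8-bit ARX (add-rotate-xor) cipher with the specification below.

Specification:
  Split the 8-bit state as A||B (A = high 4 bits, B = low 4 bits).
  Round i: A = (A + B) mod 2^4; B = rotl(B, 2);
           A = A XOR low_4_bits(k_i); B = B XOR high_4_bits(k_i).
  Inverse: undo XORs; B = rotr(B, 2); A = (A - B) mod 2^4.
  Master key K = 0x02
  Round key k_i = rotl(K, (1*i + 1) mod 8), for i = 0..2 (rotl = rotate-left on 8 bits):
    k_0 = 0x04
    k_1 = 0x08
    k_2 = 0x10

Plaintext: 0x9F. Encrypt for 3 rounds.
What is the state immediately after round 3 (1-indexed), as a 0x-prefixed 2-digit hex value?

0x2E

s_0 = plaintext = 0x9F
s_1 = Round(s_0, k_0) = 0xCF
s_2 = Round(s_1, k_1) = 0x3F
s_3 = Round(s_2, k_2) = 0x2E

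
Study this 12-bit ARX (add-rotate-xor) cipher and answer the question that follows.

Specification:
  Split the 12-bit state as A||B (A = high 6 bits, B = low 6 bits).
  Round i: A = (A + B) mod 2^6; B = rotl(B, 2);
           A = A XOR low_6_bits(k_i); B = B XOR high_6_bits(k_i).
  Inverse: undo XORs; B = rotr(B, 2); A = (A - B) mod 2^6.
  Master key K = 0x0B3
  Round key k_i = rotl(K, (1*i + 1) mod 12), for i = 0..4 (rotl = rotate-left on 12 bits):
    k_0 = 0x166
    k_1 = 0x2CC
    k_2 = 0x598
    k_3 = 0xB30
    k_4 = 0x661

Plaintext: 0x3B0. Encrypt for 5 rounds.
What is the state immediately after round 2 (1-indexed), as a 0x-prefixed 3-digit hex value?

s_0 = plaintext = 0x3B0
s_1 = Round(s_0, k_0) = 0x606
s_2 = Round(s_1, k_1) = 0x493
s_3 = Round(s_2, k_2) = 0xF5B
s_4 = Round(s_3, k_3) = 0xA01
s_5 = Round(s_4, k_4) = 0x21D

0x493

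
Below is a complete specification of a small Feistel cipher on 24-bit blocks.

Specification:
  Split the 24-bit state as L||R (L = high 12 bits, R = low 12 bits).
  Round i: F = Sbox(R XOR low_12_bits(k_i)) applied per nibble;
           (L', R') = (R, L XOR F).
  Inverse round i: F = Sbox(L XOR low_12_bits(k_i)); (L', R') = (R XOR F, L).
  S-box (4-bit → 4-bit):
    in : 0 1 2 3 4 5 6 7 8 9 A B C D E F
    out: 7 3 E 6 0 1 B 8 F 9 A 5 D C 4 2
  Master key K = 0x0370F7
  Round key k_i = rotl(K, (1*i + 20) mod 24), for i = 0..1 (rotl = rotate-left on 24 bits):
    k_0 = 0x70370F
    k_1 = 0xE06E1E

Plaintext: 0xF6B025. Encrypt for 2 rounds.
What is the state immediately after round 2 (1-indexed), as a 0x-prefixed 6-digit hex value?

s_0 = plaintext = 0xF6B025
s_1 = Round(s_0, k_0) = 0x025781
s_2 = Round(s_1, k_1) = 0x7819B7

0x7819B7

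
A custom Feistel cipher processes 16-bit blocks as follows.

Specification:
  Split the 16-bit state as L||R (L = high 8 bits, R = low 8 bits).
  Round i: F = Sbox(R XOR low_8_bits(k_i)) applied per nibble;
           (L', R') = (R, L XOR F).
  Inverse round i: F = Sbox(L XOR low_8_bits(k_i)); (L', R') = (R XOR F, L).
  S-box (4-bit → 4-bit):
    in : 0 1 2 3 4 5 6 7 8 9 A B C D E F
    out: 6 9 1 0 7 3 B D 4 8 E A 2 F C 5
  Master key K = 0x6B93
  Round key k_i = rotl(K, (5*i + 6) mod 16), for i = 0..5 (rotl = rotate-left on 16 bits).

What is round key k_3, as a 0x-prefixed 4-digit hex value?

0x726D

K = 0x6B93
k_0 = rotl(K, (5*0+6) mod 16) = rotl(K, 6) = 0xE4DA
k_1 = rotl(K, (5*1+6) mod 16) = rotl(K, 11) = 0x9B5C
k_2 = rotl(K, (5*2+6) mod 16) = rotl(K, 0) = 0x6B93
k_3 = rotl(K, (5*3+6) mod 16) = rotl(K, 5) = 0x726D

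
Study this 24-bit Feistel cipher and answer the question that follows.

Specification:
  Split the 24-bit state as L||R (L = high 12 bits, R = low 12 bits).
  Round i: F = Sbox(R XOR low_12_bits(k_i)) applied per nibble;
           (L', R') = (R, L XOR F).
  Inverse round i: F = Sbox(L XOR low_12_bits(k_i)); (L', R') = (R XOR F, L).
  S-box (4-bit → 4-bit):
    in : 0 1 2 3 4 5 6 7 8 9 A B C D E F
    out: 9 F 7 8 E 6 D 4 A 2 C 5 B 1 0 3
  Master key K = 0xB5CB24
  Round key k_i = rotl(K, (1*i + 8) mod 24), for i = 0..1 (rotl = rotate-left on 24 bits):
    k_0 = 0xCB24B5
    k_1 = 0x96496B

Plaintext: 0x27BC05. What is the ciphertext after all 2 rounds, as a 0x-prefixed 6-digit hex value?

s_0 = plaintext = 0x27BC05
s_1 = Round(s_0, k_0) = 0xC05822
s_2 = Round(s_1, k_1) = 0x8223E7

0x8223E7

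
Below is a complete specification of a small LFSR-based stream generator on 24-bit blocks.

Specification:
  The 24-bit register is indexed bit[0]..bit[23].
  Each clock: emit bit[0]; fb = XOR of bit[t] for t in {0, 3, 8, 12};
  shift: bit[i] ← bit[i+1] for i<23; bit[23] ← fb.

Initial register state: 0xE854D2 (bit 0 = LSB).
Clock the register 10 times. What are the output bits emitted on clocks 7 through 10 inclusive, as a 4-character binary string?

reg_0 = 0xE854D2
clock 1: out=0, reg = 0xF42A69
clock 2: out=1, reg = 0x7A1534
clock 3: out=0, reg = 0x3D0A9A
clock 4: out=0, reg = 0x9E854D
clock 5: out=1, reg = 0xCF42A6
clock 6: out=0, reg = 0x67A153
clock 7: out=1, reg = 0x33D0A9
clock 8: out=1, reg = 0x99E854
clock 9: out=0, reg = 0x4CF42A
clock 10: out=0, reg = 0x267A15

1100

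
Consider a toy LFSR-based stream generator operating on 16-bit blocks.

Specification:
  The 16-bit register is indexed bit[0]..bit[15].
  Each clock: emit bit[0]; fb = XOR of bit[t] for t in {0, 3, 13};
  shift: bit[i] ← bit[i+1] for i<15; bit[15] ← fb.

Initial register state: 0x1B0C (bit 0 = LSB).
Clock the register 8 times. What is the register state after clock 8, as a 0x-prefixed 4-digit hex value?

0x451B

reg_0 = 0x1B0C
clock 1: out=0, reg = 0x8D86
clock 2: out=0, reg = 0x46C3
clock 3: out=1, reg = 0xA361
clock 4: out=1, reg = 0x51B0
clock 5: out=0, reg = 0x28D8
clock 6: out=0, reg = 0x146C
clock 7: out=0, reg = 0x8A36
clock 8: out=0, reg = 0x451B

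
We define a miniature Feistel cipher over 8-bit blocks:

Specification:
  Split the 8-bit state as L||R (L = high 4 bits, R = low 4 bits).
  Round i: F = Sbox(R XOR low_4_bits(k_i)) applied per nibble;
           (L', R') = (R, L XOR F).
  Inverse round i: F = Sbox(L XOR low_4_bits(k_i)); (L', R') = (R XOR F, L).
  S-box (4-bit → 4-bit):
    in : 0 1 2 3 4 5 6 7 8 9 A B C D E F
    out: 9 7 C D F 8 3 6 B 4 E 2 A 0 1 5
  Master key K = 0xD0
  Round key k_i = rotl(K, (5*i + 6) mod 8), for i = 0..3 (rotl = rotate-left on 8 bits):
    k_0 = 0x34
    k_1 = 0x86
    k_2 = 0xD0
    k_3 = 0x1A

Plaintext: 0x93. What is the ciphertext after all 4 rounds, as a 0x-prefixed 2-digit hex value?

s_0 = plaintext = 0x93
s_1 = Round(s_0, k_0) = 0x3F
s_2 = Round(s_1, k_1) = 0xF7
s_3 = Round(s_2, k_2) = 0x79
s_4 = Round(s_3, k_3) = 0x9A

0x9A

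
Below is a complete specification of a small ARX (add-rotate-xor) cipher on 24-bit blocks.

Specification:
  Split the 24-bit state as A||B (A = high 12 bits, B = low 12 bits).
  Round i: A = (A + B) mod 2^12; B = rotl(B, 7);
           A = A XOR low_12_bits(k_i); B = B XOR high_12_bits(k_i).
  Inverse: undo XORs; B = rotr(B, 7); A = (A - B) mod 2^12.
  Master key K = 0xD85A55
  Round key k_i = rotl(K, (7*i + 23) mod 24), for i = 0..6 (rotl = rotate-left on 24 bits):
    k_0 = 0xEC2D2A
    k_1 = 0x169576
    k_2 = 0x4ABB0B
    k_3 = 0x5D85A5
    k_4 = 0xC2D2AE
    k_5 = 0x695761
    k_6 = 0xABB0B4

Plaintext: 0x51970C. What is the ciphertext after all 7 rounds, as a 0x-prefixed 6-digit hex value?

s_0 = plaintext = 0x51970C
s_1 = Round(s_0, k_0) = 0x10F8FA
s_2 = Round(s_1, k_1) = 0xF7FC2E
s_3 = Round(s_2, k_2) = 0x0A63CA
s_4 = Round(s_3, k_3) = 0x1D50C6
s_5 = Round(s_4, k_4) = 0x035F2B
s_6 = Round(s_5, k_5) = 0x80136C
s_7 = Round(s_6, k_6) = 0xBD9CA0

0xBD9CA0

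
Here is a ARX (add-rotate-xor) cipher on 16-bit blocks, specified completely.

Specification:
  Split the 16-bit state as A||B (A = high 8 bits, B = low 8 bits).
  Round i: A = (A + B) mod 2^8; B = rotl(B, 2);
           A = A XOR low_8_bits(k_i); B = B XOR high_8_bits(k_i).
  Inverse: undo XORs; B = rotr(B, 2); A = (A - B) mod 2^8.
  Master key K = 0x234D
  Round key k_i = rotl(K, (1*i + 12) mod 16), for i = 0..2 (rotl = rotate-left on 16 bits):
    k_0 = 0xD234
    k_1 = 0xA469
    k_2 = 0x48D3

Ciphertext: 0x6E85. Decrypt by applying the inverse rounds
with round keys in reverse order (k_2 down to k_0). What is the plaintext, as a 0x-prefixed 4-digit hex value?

0x51C9

s_0 = ciphertext = 0x6E85
s_1 = InvRound(s_0, k_2) = 0x4A73
s_2 = InvRound(s_1, k_1) = 0x2EF5
s_3 = InvRound(s_2, k_0) = 0x51C9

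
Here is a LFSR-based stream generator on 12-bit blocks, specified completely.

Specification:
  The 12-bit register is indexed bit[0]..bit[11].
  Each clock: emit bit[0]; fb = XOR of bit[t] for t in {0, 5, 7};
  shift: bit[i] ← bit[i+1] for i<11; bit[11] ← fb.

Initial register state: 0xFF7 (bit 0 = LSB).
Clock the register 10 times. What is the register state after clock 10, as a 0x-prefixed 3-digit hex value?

reg_0 = 0xFF7
clock 1: out=1, reg = 0xFFB
clock 2: out=1, reg = 0xFFD
clock 3: out=1, reg = 0xFFE
clock 4: out=0, reg = 0x7FF
clock 5: out=1, reg = 0xBFF
clock 6: out=1, reg = 0xDFF
clock 7: out=1, reg = 0xEFF
clock 8: out=1, reg = 0xF7F
clock 9: out=1, reg = 0x7BF
clock 10: out=1, reg = 0xBDF

0xBDF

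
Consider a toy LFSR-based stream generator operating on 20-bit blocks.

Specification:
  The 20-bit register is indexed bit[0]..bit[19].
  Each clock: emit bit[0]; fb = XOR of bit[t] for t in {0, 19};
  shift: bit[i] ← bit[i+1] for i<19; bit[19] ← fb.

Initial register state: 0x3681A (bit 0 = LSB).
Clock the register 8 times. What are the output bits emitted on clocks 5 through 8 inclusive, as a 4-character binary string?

1000

reg_0 = 0x3681A
clock 1: out=0, reg = 0x1B40D
clock 2: out=1, reg = 0x8DA06
clock 3: out=0, reg = 0xC6D03
clock 4: out=1, reg = 0x63681
clock 5: out=1, reg = 0xB1B40
clock 6: out=0, reg = 0xD8DA0
clock 7: out=0, reg = 0xEC6D0
clock 8: out=0, reg = 0xF6368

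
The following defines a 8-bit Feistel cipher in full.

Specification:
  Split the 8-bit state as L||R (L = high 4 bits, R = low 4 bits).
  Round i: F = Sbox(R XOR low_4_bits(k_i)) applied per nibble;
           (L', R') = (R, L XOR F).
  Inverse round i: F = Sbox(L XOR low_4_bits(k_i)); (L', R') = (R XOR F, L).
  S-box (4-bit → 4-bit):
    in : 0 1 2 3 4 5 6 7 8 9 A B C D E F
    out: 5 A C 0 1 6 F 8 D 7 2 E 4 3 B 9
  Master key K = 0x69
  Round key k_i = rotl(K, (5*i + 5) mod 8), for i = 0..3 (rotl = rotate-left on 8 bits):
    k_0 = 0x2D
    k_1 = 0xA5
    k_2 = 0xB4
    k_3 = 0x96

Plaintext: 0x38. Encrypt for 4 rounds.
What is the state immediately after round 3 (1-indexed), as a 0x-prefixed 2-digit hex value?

0xD2

s_0 = plaintext = 0x38
s_1 = Round(s_0, k_0) = 0x85
s_2 = Round(s_1, k_1) = 0x5D
s_3 = Round(s_2, k_2) = 0xD2
s_4 = Round(s_3, k_3) = 0x2C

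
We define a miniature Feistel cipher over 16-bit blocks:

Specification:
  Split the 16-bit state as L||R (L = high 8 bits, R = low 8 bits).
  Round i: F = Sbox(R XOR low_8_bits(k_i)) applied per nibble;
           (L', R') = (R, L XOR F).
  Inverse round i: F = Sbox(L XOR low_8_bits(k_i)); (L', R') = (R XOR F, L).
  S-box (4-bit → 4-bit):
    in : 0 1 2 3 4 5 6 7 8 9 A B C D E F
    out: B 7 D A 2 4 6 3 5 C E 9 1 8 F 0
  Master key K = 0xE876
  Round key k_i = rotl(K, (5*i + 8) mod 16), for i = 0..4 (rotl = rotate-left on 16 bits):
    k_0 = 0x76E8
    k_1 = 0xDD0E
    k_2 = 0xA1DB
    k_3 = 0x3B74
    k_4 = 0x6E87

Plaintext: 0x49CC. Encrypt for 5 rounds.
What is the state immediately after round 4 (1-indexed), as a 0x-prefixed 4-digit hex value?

0x116C

s_0 = plaintext = 0x49CC
s_1 = Round(s_0, k_0) = 0xCC9B
s_2 = Round(s_1, k_1) = 0x9B08
s_3 = Round(s_2, k_2) = 0x0811
s_4 = Round(s_3, k_3) = 0x116C
s_5 = Round(s_4, k_4) = 0x6CE8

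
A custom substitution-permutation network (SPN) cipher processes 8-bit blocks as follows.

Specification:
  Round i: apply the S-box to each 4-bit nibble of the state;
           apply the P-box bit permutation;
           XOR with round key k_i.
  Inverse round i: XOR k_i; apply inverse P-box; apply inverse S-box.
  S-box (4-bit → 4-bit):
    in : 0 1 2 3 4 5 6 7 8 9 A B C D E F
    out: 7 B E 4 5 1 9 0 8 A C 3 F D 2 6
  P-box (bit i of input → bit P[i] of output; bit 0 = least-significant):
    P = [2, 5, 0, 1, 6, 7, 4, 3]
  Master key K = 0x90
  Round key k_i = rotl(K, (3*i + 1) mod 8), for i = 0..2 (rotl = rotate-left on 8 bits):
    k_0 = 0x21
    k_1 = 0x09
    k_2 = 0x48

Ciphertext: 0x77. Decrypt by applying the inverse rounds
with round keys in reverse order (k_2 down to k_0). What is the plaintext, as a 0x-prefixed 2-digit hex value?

0xB3

s_0 = ciphertext = 0x77
s_1 = InvRound(s_0, k_2) = 0xAC
s_2 = InvRound(s_1, k_1) = 0xE0
s_3 = InvRound(s_2, k_0) = 0xB3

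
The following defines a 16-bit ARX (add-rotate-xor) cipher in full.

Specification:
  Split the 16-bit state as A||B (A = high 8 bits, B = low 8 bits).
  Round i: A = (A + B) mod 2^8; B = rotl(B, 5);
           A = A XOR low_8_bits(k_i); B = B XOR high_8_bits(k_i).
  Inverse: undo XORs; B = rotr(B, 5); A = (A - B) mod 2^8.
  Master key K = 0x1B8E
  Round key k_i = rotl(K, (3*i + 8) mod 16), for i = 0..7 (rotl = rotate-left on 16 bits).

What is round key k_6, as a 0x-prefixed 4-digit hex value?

0x386E

K = 0x1B8E
k_0 = rotl(K, (3*0+8) mod 16) = rotl(K, 8) = 0x8E1B
k_1 = rotl(K, (3*1+8) mod 16) = rotl(K, 11) = 0x70DC
k_2 = rotl(K, (3*2+8) mod 16) = rotl(K, 14) = 0x86E3
k_3 = rotl(K, (3*3+8) mod 16) = rotl(K, 1) = 0x371C
k_4 = rotl(K, (3*4+8) mod 16) = rotl(K, 4) = 0xB8E1
k_5 = rotl(K, (3*5+8) mod 16) = rotl(K, 7) = 0xC70D
k_6 = rotl(K, (3*6+8) mod 16) = rotl(K, 10) = 0x386E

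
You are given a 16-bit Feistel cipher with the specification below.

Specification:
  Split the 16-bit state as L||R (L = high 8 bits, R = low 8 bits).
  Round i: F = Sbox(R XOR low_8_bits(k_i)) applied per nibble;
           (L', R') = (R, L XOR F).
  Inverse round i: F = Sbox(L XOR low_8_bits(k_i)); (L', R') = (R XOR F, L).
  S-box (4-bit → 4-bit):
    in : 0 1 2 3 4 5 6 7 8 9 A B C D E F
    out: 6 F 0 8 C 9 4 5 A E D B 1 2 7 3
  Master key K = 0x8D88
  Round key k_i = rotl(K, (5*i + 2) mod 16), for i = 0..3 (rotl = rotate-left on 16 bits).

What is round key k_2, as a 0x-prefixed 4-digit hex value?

K = 0x8D88
k_0 = rotl(K, (5*0+2) mod 16) = rotl(K, 2) = 0x3622
k_1 = rotl(K, (5*1+2) mod 16) = rotl(K, 7) = 0xC446
k_2 = rotl(K, (5*2+2) mod 16) = rotl(K, 12) = 0x88D8

0x88D8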